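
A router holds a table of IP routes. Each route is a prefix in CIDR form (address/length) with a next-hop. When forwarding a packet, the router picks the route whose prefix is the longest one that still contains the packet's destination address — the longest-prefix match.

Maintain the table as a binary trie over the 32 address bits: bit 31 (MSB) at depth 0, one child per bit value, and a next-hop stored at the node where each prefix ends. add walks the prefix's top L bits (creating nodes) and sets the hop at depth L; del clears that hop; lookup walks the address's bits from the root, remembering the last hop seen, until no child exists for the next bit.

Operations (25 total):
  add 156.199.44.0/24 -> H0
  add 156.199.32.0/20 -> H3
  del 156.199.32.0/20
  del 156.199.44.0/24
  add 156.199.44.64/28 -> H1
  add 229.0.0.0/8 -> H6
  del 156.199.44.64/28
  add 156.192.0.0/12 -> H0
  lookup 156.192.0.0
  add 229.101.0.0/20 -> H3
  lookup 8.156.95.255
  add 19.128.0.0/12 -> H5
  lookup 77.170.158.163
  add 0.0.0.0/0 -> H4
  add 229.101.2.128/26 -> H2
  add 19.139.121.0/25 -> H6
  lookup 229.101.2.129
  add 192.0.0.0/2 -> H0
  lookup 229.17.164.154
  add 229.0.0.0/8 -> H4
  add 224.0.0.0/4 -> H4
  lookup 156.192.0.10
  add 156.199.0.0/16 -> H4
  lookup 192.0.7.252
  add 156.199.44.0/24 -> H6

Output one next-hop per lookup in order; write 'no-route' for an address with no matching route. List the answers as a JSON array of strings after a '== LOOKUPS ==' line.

Apply in order:
  + 156.199.44.0/24 (H0) depth=24
  + 156.199.32.0/20 (H3) depth=20
  - 156.199.32.0/20 clear@20
  - 156.199.44.0/24 clear@24
  + 156.199.44.64/28 (H1) depth=28
  + 229.0.0.0/8 (H6) depth=8
  - 156.199.44.64/28 clear@28
  + 156.192.0.0/12 (H0) depth=12
  ? 156.192.0.0  path d0:-→d1:-→d2:-→d3:-→d4:-→d5:-→d6:-→d7:-→d8:-→d9:-→d10:-→d11:-→d12:H0→d13:-  best=H0
  + 229.101.0.0/20 (H3) depth=20
  ? 8.156.95.255  path d0:-  best=no-route
  + 19.128.0.0/12 (H5) depth=12
  ? 77.170.158.163  path d0:-→d1:-  best=no-route
  + 0.0.0.0/0 (H4) depth=0
  + 229.101.2.128/26 (H2) depth=26
  + 19.139.121.0/25 (H6) depth=25
  ? 229.101.2.129  path d0:H4→d1:-→d2:-→d3:-→d4:-→d5:-→d6:-→d7:-→d8:H6→d9:-→d10:-→d11:-→d12:-→d13:-→d14:-→d15:-→d16:-→d17:-→d18:-→d19:-→d20:H3→d21:-→d22:-→d23:-→d24:-→d25:-→d26:H2  best=H2
  + 192.0.0.0/2 (H0) depth=2
  ? 229.17.164.154  path d0:H4→d1:-→d2:H0→d3:-→d4:-→d5:-→d6:-→d7:-→d8:H6→d9:-  best=H6
  + 229.0.0.0/8 (H4) depth=8
  + 224.0.0.0/4 (H4) depth=4
  ? 156.192.0.10  path d0:H4→d1:-→d2:-→d3:-→d4:-→d5:-→d6:-→d7:-→d8:-→d9:-→d10:-→d11:-→d12:H0→d13:-  best=H0
  + 156.199.0.0/16 (H4) depth=16
  ? 192.0.7.252  path d0:H4→d1:-→d2:H0  best=H0
  + 156.199.44.0/24 (H6) depth=24

== LOOKUPS ==
["H0","no-route","no-route","H2","H6","H0","H0"]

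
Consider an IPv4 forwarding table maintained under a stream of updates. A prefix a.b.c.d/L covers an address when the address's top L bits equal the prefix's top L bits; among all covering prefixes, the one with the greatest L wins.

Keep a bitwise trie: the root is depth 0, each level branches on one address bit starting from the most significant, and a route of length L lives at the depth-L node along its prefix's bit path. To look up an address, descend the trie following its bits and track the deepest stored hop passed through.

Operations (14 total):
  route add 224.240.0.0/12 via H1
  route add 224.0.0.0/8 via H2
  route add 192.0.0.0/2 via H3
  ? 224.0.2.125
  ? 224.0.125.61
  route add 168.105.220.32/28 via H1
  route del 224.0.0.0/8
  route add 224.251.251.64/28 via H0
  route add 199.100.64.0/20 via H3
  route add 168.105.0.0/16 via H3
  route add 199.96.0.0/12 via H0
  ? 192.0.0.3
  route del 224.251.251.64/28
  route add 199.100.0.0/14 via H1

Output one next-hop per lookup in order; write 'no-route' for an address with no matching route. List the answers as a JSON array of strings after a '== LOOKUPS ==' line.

Trace:
  add 224.240.0.0/12 -> H1 at depth 12
  add 224.0.0.0/8 -> H2 at depth 8
  add 192.0.0.0/2 -> H3 at depth 2
  Q 224.0.2.125: descend 11100000 ; hops seen [H3,H2] ; pick H2
  Q 224.0.125.61: descend 11100000 ; hops seen [H3,H2] ; pick H2
  add 168.105.220.32/28 -> H1 at depth 28
  - 224.0.0.0/8 clear@8
  add 224.251.251.64/28 -> H0 at depth 28
  add 199.100.64.0/20 -> H3 at depth 20
  add 168.105.0.0/16 -> H3 at depth 16
  add 199.96.0.0/12 -> H0 at depth 12
  Q 192.0.0.3: descend 11000 ; hops seen [H3] ; pick H3
  - 224.251.251.64/28 clear@28
  add 199.100.0.0/14 -> H1 at depth 14

== LOOKUPS ==
["H2","H2","H3"]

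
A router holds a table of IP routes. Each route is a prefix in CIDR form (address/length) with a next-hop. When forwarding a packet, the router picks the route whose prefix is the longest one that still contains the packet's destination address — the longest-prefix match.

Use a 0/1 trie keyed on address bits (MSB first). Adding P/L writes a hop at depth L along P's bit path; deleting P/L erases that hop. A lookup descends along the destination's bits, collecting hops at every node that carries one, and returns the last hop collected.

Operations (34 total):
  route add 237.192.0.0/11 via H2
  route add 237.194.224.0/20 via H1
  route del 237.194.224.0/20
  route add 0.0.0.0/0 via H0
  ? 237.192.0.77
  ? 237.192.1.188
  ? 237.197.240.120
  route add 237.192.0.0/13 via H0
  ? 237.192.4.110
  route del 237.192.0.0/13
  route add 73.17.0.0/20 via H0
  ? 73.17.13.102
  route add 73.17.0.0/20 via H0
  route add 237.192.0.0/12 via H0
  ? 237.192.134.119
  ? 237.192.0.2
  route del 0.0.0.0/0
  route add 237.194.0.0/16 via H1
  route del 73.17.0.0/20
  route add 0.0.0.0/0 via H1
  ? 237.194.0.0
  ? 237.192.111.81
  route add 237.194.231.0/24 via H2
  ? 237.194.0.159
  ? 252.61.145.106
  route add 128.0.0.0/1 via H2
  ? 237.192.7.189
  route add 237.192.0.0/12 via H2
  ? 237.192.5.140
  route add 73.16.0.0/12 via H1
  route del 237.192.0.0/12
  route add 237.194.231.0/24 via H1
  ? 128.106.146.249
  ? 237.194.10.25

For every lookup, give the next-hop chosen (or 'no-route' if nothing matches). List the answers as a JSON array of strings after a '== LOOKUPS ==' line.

Trace:
  + 237.192.0.0/11 (H2) depth=11
  + 237.194.224.0/20 (H1) depth=20
  del 237.194.224.0/20 (clear depth 20)
  + 0.0.0.0/0 (H0) depth=0
  Q 237.192.0.77: descend 11101101110000 ; hops seen [H0,H2] ; pick H2
  Q 237.192.1.188: descend 11101101110000 ; hops seen [H0,H2] ; pick H2
  Q 237.197.240.120: descend 1110110111000 ; hops seen [H0,H2] ; pick H2
  + 237.192.0.0/13 (H0) depth=13
  Q 237.192.4.110: descend 11101101110000 ; hops seen [H0,H2,H0] ; pick H0
  del 237.192.0.0/13 (clear depth 13)
  + 73.17.0.0/20 (H0) depth=20
  Q 73.17.13.102: descend 01001001000100010000 ; hops seen [H0,H0] ; pick H0
  + 73.17.0.0/20 (H0) depth=20
  + 237.192.0.0/12 (H0) depth=12
  Q 237.192.134.119: descend 11101101110000 ; hops seen [H0,H2,H0] ; pick H0
  Q 237.192.0.2: descend 11101101110000 ; hops seen [H0,H2,H0] ; pick H0
  del 0.0.0.0/0 (clear depth 0)
  + 237.194.0.0/16 (H1) depth=16
  del 73.17.0.0/20 (clear depth 20)
  + 0.0.0.0/0 (H1) depth=0
  Q 237.194.0.0: descend 1110110111000010 ; hops seen [H1,H2,H0,H1] ; pick H1
  Q 237.192.111.81: descend 11101101110000 ; hops seen [H1,H2,H0] ; pick H0
  + 237.194.231.0/24 (H2) depth=24
  Q 237.194.0.159: descend 1110110111000010 ; hops seen [H1,H2,H0,H1] ; pick H1
  Q 252.61.145.106: descend 111 ; hops seen [H1] ; pick H1
  + 128.0.0.0/1 (H2) depth=1
  Q 237.192.7.189: descend 11101101110000 ; hops seen [H1,H2,H2,H0] ; pick H0
  + 237.192.0.0/12 (H2) depth=12
  Q 237.192.5.140: descend 11101101110000 ; hops seen [H1,H2,H2,H2] ; pick H2
  + 73.16.0.0/12 (H1) depth=12
  del 237.192.0.0/12 (clear depth 12)
  + 237.194.231.0/24 (H1) depth=24
  Q 128.106.146.249: descend 1 ; hops seen [H1,H2] ; pick H2
  Q 237.194.10.25: descend 1110110111000010 ; hops seen [H1,H2,H2,H1] ; pick H1

== LOOKUPS ==
["H2","H2","H2","H0","H0","H0","H0","H1","H0","H1","H1","H0","H2","H2","H1"]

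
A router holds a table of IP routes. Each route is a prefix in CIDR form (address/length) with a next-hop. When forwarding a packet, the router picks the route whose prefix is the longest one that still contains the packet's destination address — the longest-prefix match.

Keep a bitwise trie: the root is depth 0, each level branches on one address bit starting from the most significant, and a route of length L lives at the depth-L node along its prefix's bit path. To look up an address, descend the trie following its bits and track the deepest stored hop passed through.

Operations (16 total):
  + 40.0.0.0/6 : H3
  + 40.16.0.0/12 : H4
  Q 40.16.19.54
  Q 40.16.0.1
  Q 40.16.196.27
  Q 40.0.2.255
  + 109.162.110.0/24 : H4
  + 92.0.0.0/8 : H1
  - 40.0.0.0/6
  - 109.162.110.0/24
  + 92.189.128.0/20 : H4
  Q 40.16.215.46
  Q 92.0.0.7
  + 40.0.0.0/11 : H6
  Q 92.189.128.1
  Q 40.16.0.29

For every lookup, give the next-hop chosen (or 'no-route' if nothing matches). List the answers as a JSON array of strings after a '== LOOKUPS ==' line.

Trace:
  + 40.0.0.0/6 (H3) depth=6
  + 40.16.0.0/12 (H4) depth=12
  lookup 40.16.19.54: bits 001010000001 walk d0:-→d1:-→d2:-→d3:-→d4:-→d5:-→d6:H3→d7:-→d8:-→d9:-→d10:-→d11:-→d12:H4 -> H4
  lookup 40.16.0.1: bits 001010000001 walk d0:-→d1:-→d2:-→d3:-→d4:-→d5:-→d6:H3→d7:-→d8:-→d9:-→d10:-→d11:-→d12:H4 -> H4
  lookup 40.16.196.27: bits 001010000001 walk d0:-→d1:-→d2:-→d3:-→d4:-→d5:-→d6:H3→d7:-→d8:-→d9:-→d10:-→d11:-→d12:H4 -> H4
  lookup 40.0.2.255: bits 00101000000 walk d0:-→d1:-→d2:-→d3:-→d4:-→d5:-→d6:H3→d7:-→d8:-→d9:-→d10:-→d11:- -> H3
  + 109.162.110.0/24 (H4) depth=24
  + 92.0.0.0/8 (H1) depth=8
  del 40.0.0.0/6 (clear depth 6)
  del 109.162.110.0/24 (clear depth 24)
  + 92.189.128.0/20 (H4) depth=20
  lookup 40.16.215.46: bits 001010000001 walk d0:-→d1:-→d2:-→d3:-→d4:-→d5:-→d6:-→d7:-→d8:-→d9:-→d10:-→d11:-→d12:H4 -> H4
  lookup 92.0.0.7: bits 01011100 walk d0:-→d1:-→d2:-→d3:-→d4:-→d5:-→d6:-→d7:-→d8:H1 -> H1
  + 40.0.0.0/11 (H6) depth=11
  lookup 92.189.128.1: bits 01011100101111011000 walk d0:-→d1:-→d2:-→d3:-→d4:-→d5:-→d6:-→d7:-→d8:H1→d9:-→d10:-→d11:-→d12:-→d13:-→d14:-→d15:-→d16:-→d17:-→d18:-→d19:-→d20:H4 -> H4
  lookup 40.16.0.29: bits 001010000001 walk d0:-→d1:-→d2:-→d3:-→d4:-→d5:-→d6:-→d7:-→d8:-→d9:-→d10:-→d11:H6→d12:H4 -> H4

== LOOKUPS ==
["H4","H4","H4","H3","H4","H1","H4","H4"]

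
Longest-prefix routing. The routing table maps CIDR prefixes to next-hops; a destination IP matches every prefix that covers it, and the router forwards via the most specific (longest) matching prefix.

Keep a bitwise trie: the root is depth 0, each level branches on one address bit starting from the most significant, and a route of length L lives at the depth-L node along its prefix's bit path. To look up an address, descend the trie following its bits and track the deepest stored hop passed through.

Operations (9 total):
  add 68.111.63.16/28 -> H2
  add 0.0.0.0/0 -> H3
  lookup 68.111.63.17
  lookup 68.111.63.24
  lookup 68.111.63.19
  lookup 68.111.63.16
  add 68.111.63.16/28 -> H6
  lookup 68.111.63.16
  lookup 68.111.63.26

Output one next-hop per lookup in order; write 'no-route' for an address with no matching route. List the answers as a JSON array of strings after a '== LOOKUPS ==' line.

Apply in order:
  add 68.111.63.16/28 -> H2 at depth 28
  add 0.0.0.0/0 -> H3 at depth 0
  ? 68.111.63.17  path d0:H3→d1:-→d2:-→d3:-→d4:-→d5:-→d6:-→d7:-→d8:-→d9:-→d10:-→d11:-→d12:-→d13:-→d14:-→d15:-→d16:-→d17:-→d18:-→d19:-→d20:-→d21:-→d22:-→d23:-→d24:-→d25:-→d26:-→d27:-→d28:H2  best=H2
  ? 68.111.63.24  path d0:H3→d1:-→d2:-→d3:-→d4:-→d5:-→d6:-→d7:-→d8:-→d9:-→d10:-→d11:-→d12:-→d13:-→d14:-→d15:-→d16:-→d17:-→d18:-→d19:-→d20:-→d21:-→d22:-→d23:-→d24:-→d25:-→d26:-→d27:-→d28:H2  best=H2
  ? 68.111.63.19  path d0:H3→d1:-→d2:-→d3:-→d4:-→d5:-→d6:-→d7:-→d8:-→d9:-→d10:-→d11:-→d12:-→d13:-→d14:-→d15:-→d16:-→d17:-→d18:-→d19:-→d20:-→d21:-→d22:-→d23:-→d24:-→d25:-→d26:-→d27:-→d28:H2  best=H2
  ? 68.111.63.16  path d0:H3→d1:-→d2:-→d3:-→d4:-→d5:-→d6:-→d7:-→d8:-→d9:-→d10:-→d11:-→d12:-→d13:-→d14:-→d15:-→d16:-→d17:-→d18:-→d19:-→d20:-→d21:-→d22:-→d23:-→d24:-→d25:-→d26:-→d27:-→d28:H2  best=H2
  add 68.111.63.16/28 -> H6 at depth 28
  ? 68.111.63.16  path d0:H3→d1:-→d2:-→d3:-→d4:-→d5:-→d6:-→d7:-→d8:-→d9:-→d10:-→d11:-→d12:-→d13:-→d14:-→d15:-→d16:-→d17:-→d18:-→d19:-→d20:-→d21:-→d22:-→d23:-→d24:-→d25:-→d26:-→d27:-→d28:H6  best=H6
  ? 68.111.63.26  path d0:H3→d1:-→d2:-→d3:-→d4:-→d5:-→d6:-→d7:-→d8:-→d9:-→d10:-→d11:-→d12:-→d13:-→d14:-→d15:-→d16:-→d17:-→d18:-→d19:-→d20:-→d21:-→d22:-→d23:-→d24:-→d25:-→d26:-→d27:-→d28:H6  best=H6

== LOOKUPS ==
["H2","H2","H2","H2","H6","H6"]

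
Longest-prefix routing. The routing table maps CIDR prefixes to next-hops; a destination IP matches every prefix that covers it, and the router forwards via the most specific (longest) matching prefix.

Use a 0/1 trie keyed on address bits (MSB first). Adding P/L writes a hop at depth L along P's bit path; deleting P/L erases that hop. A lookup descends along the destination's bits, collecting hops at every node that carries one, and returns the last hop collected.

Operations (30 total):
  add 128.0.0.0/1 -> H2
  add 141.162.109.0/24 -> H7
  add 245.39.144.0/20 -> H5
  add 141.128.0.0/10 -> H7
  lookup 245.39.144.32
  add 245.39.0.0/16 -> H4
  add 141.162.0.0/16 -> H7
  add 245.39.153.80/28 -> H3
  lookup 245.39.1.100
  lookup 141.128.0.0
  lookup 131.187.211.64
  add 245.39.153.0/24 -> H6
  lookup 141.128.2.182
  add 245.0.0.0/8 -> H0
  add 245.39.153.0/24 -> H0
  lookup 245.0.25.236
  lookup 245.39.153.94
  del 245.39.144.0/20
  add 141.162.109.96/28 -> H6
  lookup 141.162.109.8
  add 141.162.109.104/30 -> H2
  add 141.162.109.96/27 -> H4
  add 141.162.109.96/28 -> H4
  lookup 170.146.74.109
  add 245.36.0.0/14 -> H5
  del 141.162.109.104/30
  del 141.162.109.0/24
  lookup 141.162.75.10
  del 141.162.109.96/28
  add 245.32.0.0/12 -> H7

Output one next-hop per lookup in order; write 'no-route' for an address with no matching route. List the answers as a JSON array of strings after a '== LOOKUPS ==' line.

Process each operation:
  + 128.0.0.0/1 (H2) depth=1
  + 141.162.109.0/24 (H7) depth=24
  + 245.39.144.0/20 (H5) depth=20
  + 141.128.0.0/10 (H7) depth=10
  Q 245.39.144.32: descend 11110101001001111001 ; hops seen [H2,H5] ; pick H5
  + 245.39.0.0/16 (H4) depth=16
  + 141.162.0.0/16 (H7) depth=16
  + 245.39.153.80/28 (H3) depth=28
  Q 245.39.1.100: descend 1111010100100111 ; hops seen [H2,H4] ; pick H4
  Q 141.128.0.0: descend 1000110110 ; hops seen [H2,H7] ; pick H7
  Q 131.187.211.64: descend 1000 ; hops seen [H2] ; pick H2
  + 245.39.153.0/24 (H6) depth=24
  Q 141.128.2.182: descend 1000110110 ; hops seen [H2,H7] ; pick H7
  + 245.0.0.0/8 (H0) depth=8
  + 245.39.153.0/24 (H0) depth=24
  Q 245.0.25.236: descend 1111010100 ; hops seen [H2,H0] ; pick H0
  Q 245.39.153.94: descend 1111010100100111100110010101 ; hops seen [H2,H0,H4,H5,H0,H3] ; pick H3
  - 245.39.144.0/20 clear@20
  + 141.162.109.96/28 (H6) depth=28
  Q 141.162.109.8: descend 1000110110100010011011010 ; hops seen [H2,H7,H7,H7] ; pick H7
  + 141.162.109.104/30 (H2) depth=30
  + 141.162.109.96/27 (H4) depth=27
  + 141.162.109.96/28 (H4) depth=28
  Q 170.146.74.109: descend 10 ; hops seen [H2] ; pick H2
  + 245.36.0.0/14 (H5) depth=14
  - 141.162.109.104/30 clear@30
  - 141.162.109.0/24 clear@24
  Q 141.162.75.10: descend 100011011010001001 ; hops seen [H2,H7,H7] ; pick H7
  - 141.162.109.96/28 clear@28
  + 245.32.0.0/12 (H7) depth=12

== LOOKUPS ==
["H5","H4","H7","H2","H7","H0","H3","H7","H2","H7"]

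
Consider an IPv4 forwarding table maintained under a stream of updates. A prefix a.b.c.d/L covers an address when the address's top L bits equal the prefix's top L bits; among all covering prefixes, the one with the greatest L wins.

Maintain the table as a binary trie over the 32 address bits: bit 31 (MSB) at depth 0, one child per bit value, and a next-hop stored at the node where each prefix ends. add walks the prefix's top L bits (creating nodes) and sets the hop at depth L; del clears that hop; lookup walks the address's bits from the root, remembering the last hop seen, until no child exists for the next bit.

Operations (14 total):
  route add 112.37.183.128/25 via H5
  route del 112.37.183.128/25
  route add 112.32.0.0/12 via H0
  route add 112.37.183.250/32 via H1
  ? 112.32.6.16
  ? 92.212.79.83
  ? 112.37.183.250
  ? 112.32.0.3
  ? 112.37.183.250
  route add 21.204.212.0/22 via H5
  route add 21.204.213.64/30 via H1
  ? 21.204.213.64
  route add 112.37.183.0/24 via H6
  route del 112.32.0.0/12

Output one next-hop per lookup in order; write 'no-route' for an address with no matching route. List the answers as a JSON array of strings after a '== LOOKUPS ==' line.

Trace:
  add 112.37.183.128/25 -> H5 at depth 25
  - 112.37.183.128/25 clear@25
  add 112.32.0.0/12 -> H0 at depth 12
  add 112.37.183.250/32 -> H1 at depth 32
  ? 112.32.6.16  path d0:-→d1:-→d2:-→d3:-→d4:-→d5:-→d6:-→d7:-→d8:-→d9:-→d10:-→d11:-→d12:H0→d13:-  best=H0
  ? 92.212.79.83  path d0:-→d1:-→d2:-  best=no-route
  ? 112.37.183.250  path d0:-→d1:-→d2:-→d3:-→d4:-→d5:-→d6:-→d7:-→d8:-→d9:-→d10:-→d11:-→d12:H0→d13:-→d14:-→d15:-→d16:-→d17:-→d18:-→d19:-→d20:-→d21:-→d22:-→d23:-→d24:-→d25:-→d26:-→d27:-→d28:-→d29:-→d30:-→d31:-→d32:H1  best=H1
  ? 112.32.0.3  path d0:-→d1:-→d2:-→d3:-→d4:-→d5:-→d6:-→d7:-→d8:-→d9:-→d10:-→d11:-→d12:H0→d13:-  best=H0
  ? 112.37.183.250  path d0:-→d1:-→d2:-→d3:-→d4:-→d5:-→d6:-→d7:-→d8:-→d9:-→d10:-→d11:-→d12:H0→d13:-→d14:-→d15:-→d16:-→d17:-→d18:-→d19:-→d20:-→d21:-→d22:-→d23:-→d24:-→d25:-→d26:-→d27:-→d28:-→d29:-→d30:-→d31:-→d32:H1  best=H1
  add 21.204.212.0/22 -> H5 at depth 22
  add 21.204.213.64/30 -> H1 at depth 30
  ? 21.204.213.64  path d0:-→d1:-→d2:-→d3:-→d4:-→d5:-→d6:-→d7:-→d8:-→d9:-→d10:-→d11:-→d12:-→d13:-→d14:-→d15:-→d16:-→d17:-→d18:-→d19:-→d20:-→d21:-→d22:H5→d23:-→d24:-→d25:-→d26:-→d27:-→d28:-→d29:-→d30:H1  best=H1
  add 112.37.183.0/24 -> H6 at depth 24
  - 112.32.0.0/12 clear@12

== LOOKUPS ==
["H0","no-route","H1","H0","H1","H1"]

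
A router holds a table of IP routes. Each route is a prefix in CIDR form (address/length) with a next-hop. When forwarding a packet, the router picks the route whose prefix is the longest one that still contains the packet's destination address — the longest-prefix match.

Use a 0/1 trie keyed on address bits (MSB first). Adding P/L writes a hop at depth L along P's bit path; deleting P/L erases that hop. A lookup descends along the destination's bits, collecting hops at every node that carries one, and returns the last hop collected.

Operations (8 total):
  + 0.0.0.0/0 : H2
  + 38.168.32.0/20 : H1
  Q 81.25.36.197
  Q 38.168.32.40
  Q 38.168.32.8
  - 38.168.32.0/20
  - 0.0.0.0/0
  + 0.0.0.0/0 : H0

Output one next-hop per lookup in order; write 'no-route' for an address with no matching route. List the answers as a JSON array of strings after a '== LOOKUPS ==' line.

Apply in order:
  add 0.0.0.0/0 -> H2 at depth 0
  add 38.168.32.0/20 -> H1 at depth 20
  ? 81.25.36.197  path d0:H2→d1:-  best=H2
  ? 38.168.32.40  path d0:H2→d1:-→d2:-→d3:-→d4:-→d5:-→d6:-→d7:-→d8:-→d9:-→d10:-→d11:-→d12:-→d13:-→d14:-→d15:-→d16:-→d17:-→d18:-→d19:-→d20:H1  best=H1
  ? 38.168.32.8  path d0:H2→d1:-→d2:-→d3:-→d4:-→d5:-→d6:-→d7:-→d8:-→d9:-→d10:-→d11:-→d12:-→d13:-→d14:-→d15:-→d16:-→d17:-→d18:-→d19:-→d20:H1  best=H1
  del 38.168.32.0/20 (clear depth 20)
  del 0.0.0.0/0 (clear depth 0)
  add 0.0.0.0/0 -> H0 at depth 0

== LOOKUPS ==
["H2","H1","H1"]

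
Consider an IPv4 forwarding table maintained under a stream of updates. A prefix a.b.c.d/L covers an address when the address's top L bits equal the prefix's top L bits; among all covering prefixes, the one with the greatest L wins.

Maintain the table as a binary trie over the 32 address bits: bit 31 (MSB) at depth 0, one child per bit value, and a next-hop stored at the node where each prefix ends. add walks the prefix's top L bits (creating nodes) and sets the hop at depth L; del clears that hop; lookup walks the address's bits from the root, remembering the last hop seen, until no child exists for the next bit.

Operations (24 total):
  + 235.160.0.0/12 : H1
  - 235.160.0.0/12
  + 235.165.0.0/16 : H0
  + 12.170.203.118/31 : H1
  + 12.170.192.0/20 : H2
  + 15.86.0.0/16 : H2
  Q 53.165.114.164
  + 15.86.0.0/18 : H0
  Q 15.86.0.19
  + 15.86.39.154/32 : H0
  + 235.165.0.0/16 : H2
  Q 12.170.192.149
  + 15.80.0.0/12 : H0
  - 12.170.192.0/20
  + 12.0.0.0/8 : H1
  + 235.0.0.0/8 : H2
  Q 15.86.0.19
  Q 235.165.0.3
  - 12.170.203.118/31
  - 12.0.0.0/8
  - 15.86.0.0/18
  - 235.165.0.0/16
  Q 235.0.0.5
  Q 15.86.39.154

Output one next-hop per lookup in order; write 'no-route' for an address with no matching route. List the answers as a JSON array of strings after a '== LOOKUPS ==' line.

Trace:
  + 235.160.0.0/12 (H1) depth=12
  - 235.160.0.0/12 clear@12
  + 235.165.0.0/16 (H0) depth=16
  + 12.170.203.118/31 (H1) depth=31
  + 12.170.192.0/20 (H2) depth=20
  + 15.86.0.0/16 (H2) depth=16
  ? 53.165.114.164  path d0:-→d1:-→d2:-  best=no-route
  + 15.86.0.0/18 (H0) depth=18
  ? 15.86.0.19  path d0:-→d1:-→d2:-→d3:-→d4:-→d5:-→d6:-→d7:-→d8:-→d9:-→d10:-→d11:-→d12:-→d13:-→d14:-→d15:-→d16:H2→d17:-→d18:H0  best=H0
  + 15.86.39.154/32 (H0) depth=32
  + 235.165.0.0/16 (H2) depth=16
  ? 12.170.192.149  path d0:-→d1:-→d2:-→d3:-→d4:-→d5:-→d6:-→d7:-→d8:-→d9:-→d10:-→d11:-→d12:-→d13:-→d14:-→d15:-→d16:-→d17:-→d18:-→d19:-→d20:H2  best=H2
  + 15.80.0.0/12 (H0) depth=12
  - 12.170.192.0/20 clear@20
  + 12.0.0.0/8 (H1) depth=8
  + 235.0.0.0/8 (H2) depth=8
  ? 15.86.0.19  path d0:-→d1:-→d2:-→d3:-→d4:-→d5:-→d6:-→d7:-→d8:-→d9:-→d10:-→d11:-→d12:H0→d13:-→d14:-→d15:-→d16:H2→d17:-→d18:H0  best=H0
  ? 235.165.0.3  path d0:-→d1:-→d2:-→d3:-→d4:-→d5:-→d6:-→d7:-→d8:H2→d9:-→d10:-→d11:-→d12:-→d13:-→d14:-→d15:-→d16:H2  best=H2
  - 12.170.203.118/31 clear@31
  - 12.0.0.0/8 clear@8
  - 15.86.0.0/18 clear@18
  - 235.165.0.0/16 clear@16
  ? 235.0.0.5  path d0:-→d1:-→d2:-→d3:-→d4:-→d5:-→d6:-→d7:-→d8:H2  best=H2
  ? 15.86.39.154  path d0:-→d1:-→d2:-→d3:-→d4:-→d5:-→d6:-→d7:-→d8:-→d9:-→d10:-→d11:-→d12:H0→d13:-→d14:-→d15:-→d16:H2→d17:-→d18:-→d19:-→d20:-→d21:-→d22:-→d23:-→d24:-→d25:-→d26:-→d27:-→d28:-→d29:-→d30:-→d31:-→d32:H0  best=H0

== LOOKUPS ==
["no-route","H0","H2","H0","H2","H2","H0"]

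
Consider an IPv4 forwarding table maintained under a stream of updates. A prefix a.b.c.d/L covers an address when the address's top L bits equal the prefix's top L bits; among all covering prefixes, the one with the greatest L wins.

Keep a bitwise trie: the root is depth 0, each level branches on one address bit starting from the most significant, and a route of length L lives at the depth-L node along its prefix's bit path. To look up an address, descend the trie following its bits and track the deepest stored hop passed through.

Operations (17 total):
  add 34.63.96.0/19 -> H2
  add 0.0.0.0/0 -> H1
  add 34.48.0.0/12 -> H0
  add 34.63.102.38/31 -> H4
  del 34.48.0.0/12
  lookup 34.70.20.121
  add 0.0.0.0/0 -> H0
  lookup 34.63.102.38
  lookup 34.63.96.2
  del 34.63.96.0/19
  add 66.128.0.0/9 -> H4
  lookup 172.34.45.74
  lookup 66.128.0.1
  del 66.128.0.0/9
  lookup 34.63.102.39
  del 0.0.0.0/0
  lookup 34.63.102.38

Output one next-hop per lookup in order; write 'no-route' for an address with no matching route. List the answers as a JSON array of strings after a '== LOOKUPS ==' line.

Apply in order:
  + 34.63.96.0/19 (H2) depth=19
  + 0.0.0.0/0 (H1) depth=0
  + 34.48.0.0/12 (H0) depth=12
  + 34.63.102.38/31 (H4) depth=31
  - 34.48.0.0/12 clear@12
  Q 34.70.20.121: descend 001000100 ; hops seen [H1] ; pick H1
  + 0.0.0.0/0 (H0) depth=0
  Q 34.63.102.38: descend 0010001000111111011001100010011 ; hops seen [H0,H2,H4] ; pick H4
  Q 34.63.96.2: descend 001000100011111101100 ; hops seen [H0,H2] ; pick H2
  - 34.63.96.0/19 clear@19
  + 66.128.0.0/9 (H4) depth=9
  Q 172.34.45.74: descend ε ; hops seen [H0] ; pick H0
  Q 66.128.0.1: descend 010000101 ; hops seen [H0,H4] ; pick H4
  - 66.128.0.0/9 clear@9
  Q 34.63.102.39: descend 0010001000111111011001100010011 ; hops seen [H0,H4] ; pick H4
  - 0.0.0.0/0 clear@0
  Q 34.63.102.38: descend 0010001000111111011001100010011 ; hops seen [H4] ; pick H4

== LOOKUPS ==
["H1","H4","H2","H0","H4","H4","H4"]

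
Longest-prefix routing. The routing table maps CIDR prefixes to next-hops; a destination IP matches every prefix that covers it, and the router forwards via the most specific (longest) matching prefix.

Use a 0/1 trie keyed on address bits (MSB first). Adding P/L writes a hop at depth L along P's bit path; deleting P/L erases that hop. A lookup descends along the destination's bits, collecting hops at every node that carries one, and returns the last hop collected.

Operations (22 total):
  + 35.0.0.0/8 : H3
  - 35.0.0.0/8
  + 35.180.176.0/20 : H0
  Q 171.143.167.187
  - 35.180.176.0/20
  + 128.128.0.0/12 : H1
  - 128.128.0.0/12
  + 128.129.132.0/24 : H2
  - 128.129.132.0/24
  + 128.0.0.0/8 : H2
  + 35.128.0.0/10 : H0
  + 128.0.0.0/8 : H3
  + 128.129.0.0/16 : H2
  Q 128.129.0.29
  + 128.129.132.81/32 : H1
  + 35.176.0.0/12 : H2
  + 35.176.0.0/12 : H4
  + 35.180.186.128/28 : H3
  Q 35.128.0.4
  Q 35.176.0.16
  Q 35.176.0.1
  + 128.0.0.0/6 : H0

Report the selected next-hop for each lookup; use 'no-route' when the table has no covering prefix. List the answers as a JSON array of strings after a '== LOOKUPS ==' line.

Process each operation:
  add 35.0.0.0/8 -> H3 at depth 8
  - 35.0.0.0/8 clear@8
  add 35.180.176.0/20 -> H0 at depth 20
  lookup 171.143.167.187: bits ε walk d0:- -> no-route
  - 35.180.176.0/20 clear@20
  add 128.128.0.0/12 -> H1 at depth 12
  - 128.128.0.0/12 clear@12
  add 128.129.132.0/24 -> H2 at depth 24
  - 128.129.132.0/24 clear@24
  add 128.0.0.0/8 -> H2 at depth 8
  add 35.128.0.0/10 -> H0 at depth 10
  add 128.0.0.0/8 -> H3 at depth 8
  add 128.129.0.0/16 -> H2 at depth 16
  lookup 128.129.0.29: bits 1000000010000001 walk d0:-→d1:-→d2:-→d3:-→d4:-→d5:-→d6:-→d7:-→d8:H3→d9:-→d10:-→d11:-→d12:-→d13:-→d14:-→d15:-→d16:H2 -> H2
  add 128.129.132.81/32 -> H1 at depth 32
  add 35.176.0.0/12 -> H2 at depth 12
  add 35.176.0.0/12 -> H4 at depth 12
  add 35.180.186.128/28 -> H3 at depth 28
  lookup 35.128.0.4: bits 0010001110 walk d0:-→d1:-→d2:-→d3:-→d4:-→d5:-→d6:-→d7:-→d8:-→d9:-→d10:H0 -> H0
  lookup 35.176.0.16: bits 0010001110110 walk d0:-→d1:-→d2:-→d3:-→d4:-→d5:-→d6:-→d7:-→d8:-→d9:-→d10:H0→d11:-→d12:H4→d13:- -> H4
  lookup 35.176.0.1: bits 0010001110110 walk d0:-→d1:-→d2:-→d3:-→d4:-→d5:-→d6:-→d7:-→d8:-→d9:-→d10:H0→d11:-→d12:H4→d13:- -> H4
  add 128.0.0.0/6 -> H0 at depth 6

== LOOKUPS ==
["no-route","H2","H0","H4","H4"]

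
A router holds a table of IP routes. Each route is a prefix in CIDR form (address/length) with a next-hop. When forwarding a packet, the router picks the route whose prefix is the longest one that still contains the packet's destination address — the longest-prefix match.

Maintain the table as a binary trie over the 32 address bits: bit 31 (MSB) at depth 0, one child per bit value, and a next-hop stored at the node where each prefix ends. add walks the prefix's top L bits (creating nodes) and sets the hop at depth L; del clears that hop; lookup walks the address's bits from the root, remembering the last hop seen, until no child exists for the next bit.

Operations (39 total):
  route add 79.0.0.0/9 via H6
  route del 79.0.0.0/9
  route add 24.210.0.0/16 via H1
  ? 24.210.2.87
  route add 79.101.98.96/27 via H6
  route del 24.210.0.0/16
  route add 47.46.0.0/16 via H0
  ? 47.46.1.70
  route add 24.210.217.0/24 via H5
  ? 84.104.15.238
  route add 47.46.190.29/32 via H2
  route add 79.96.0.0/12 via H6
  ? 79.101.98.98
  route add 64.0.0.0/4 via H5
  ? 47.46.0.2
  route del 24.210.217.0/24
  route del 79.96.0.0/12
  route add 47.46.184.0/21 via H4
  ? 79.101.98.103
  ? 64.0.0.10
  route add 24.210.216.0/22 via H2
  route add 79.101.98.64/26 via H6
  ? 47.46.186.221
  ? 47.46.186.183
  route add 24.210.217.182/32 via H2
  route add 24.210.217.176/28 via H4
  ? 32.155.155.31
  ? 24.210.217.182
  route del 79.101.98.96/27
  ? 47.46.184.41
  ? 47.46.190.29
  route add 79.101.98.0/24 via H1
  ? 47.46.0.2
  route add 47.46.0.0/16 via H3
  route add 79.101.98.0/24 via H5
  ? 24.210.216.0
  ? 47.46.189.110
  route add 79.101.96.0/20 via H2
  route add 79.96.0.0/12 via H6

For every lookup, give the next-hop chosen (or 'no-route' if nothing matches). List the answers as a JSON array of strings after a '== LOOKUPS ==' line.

Trace:
  + 79.0.0.0/9 (H6) depth=9
  del 79.0.0.0/9 (clear depth 9)
  + 24.210.0.0/16 (H1) depth=16
  ? 24.210.2.87  path d0:-→d1:-→d2:-→d3:-→d4:-→d5:-→d6:-→d7:-→d8:-→d9:-→d10:-→d11:-→d12:-→d13:-→d14:-→d15:-→d16:H1  best=H1
  + 79.101.98.96/27 (H6) depth=27
  del 24.210.0.0/16 (clear depth 16)
  + 47.46.0.0/16 (H0) depth=16
  ? 47.46.1.70  path d0:-→d1:-→d2:-→d3:-→d4:-→d5:-→d6:-→d7:-→d8:-→d9:-→d10:-→d11:-→d12:-→d13:-→d14:-→d15:-→d16:H0  best=H0
  + 24.210.217.0/24 (H5) depth=24
  ? 84.104.15.238  path d0:-→d1:-→d2:-→d3:-  best=no-route
  + 47.46.190.29/32 (H2) depth=32
  + 79.96.0.0/12 (H6) depth=12
  ? 79.101.98.98  path d0:-→d1:-→d2:-→d3:-→d4:-→d5:-→d6:-→d7:-→d8:-→d9:-→d10:-→d11:-→d12:H6→d13:-→d14:-→d15:-→d16:-→d17:-→d18:-→d19:-→d20:-→d21:-→d22:-→d23:-→d24:-→d25:-→d26:-→d27:H6  best=H6
  + 64.0.0.0/4 (H5) depth=4
  ? 47.46.0.2  path d0:-→d1:-→d2:-→d3:-→d4:-→d5:-→d6:-→d7:-→d8:-→d9:-→d10:-→d11:-→d12:-→d13:-→d14:-→d15:-→d16:H0  best=H0
  del 24.210.217.0/24 (clear depth 24)
  del 79.96.0.0/12 (clear depth 12)
  + 47.46.184.0/21 (H4) depth=21
  ? 79.101.98.103  path d0:-→d1:-→d2:-→d3:-→d4:H5→d5:-→d6:-→d7:-→d8:-→d9:-→d10:-→d11:-→d12:-→d13:-→d14:-→d15:-→d16:-→d17:-→d18:-→d19:-→d20:-→d21:-→d22:-→d23:-→d24:-→d25:-→d26:-→d27:H6  best=H6
  ? 64.0.0.10  path d0:-→d1:-→d2:-→d3:-→d4:H5  best=H5
  + 24.210.216.0/22 (H2) depth=22
  + 79.101.98.64/26 (H6) depth=26
  ? 47.46.186.221  path d0:-→d1:-→d2:-→d3:-→d4:-→d5:-→d6:-→d7:-→d8:-→d9:-→d10:-→d11:-→d12:-→d13:-→d14:-→d15:-→d16:H0→d17:-→d18:-→d19:-→d20:-→d21:H4  best=H4
  ? 47.46.186.183  path d0:-→d1:-→d2:-→d3:-→d4:-→d5:-→d6:-→d7:-→d8:-→d9:-→d10:-→d11:-→d12:-→d13:-→d14:-→d15:-→d16:H0→d17:-→d18:-→d19:-→d20:-→d21:H4  best=H4
  + 24.210.217.182/32 (H2) depth=32
  + 24.210.217.176/28 (H4) depth=28
  ? 32.155.155.31  path d0:-→d1:-→d2:-→d3:-→d4:-  best=no-route
  ? 24.210.217.182  path d0:-→d1:-→d2:-→d3:-→d4:-→d5:-→d6:-→d7:-→d8:-→d9:-→d10:-→d11:-→d12:-→d13:-→d14:-→d15:-→d16:-→d17:-→d18:-→d19:-→d20:-→d21:-→d22:H2→d23:-→d24:-→d25:-→d26:-→d27:-→d28:H4→d29:-→d30:-→d31:-→d32:H2  best=H2
  del 79.101.98.96/27 (clear depth 27)
  ? 47.46.184.41  path d0:-→d1:-→d2:-→d3:-→d4:-→d5:-→d6:-→d7:-→d8:-→d9:-→d10:-→d11:-→d12:-→d13:-→d14:-→d15:-→d16:H0→d17:-→d18:-→d19:-→d20:-→d21:H4  best=H4
  ? 47.46.190.29  path d0:-→d1:-→d2:-→d3:-→d4:-→d5:-→d6:-→d7:-→d8:-→d9:-→d10:-→d11:-→d12:-→d13:-→d14:-→d15:-→d16:H0→d17:-→d18:-→d19:-→d20:-→d21:H4→d22:-→d23:-→d24:-→d25:-→d26:-→d27:-→d28:-→d29:-→d30:-→d31:-→d32:H2  best=H2
  + 79.101.98.0/24 (H1) depth=24
  ? 47.46.0.2  path d0:-→d1:-→d2:-→d3:-→d4:-→d5:-→d6:-→d7:-→d8:-→d9:-→d10:-→d11:-→d12:-→d13:-→d14:-→d15:-→d16:H0  best=H0
  + 47.46.0.0/16 (H3) depth=16
  + 79.101.98.0/24 (H5) depth=24
  ? 24.210.216.0  path d0:-→d1:-→d2:-→d3:-→d4:-→d5:-→d6:-→d7:-→d8:-→d9:-→d10:-→d11:-→d12:-→d13:-→d14:-→d15:-→d16:-→d17:-→d18:-→d19:-→d20:-→d21:-→d22:H2→d23:-  best=H2
  ? 47.46.189.110  path d0:-→d1:-→d2:-→d3:-→d4:-→d5:-→d6:-→d7:-→d8:-→d9:-→d10:-→d11:-→d12:-→d13:-→d14:-→d15:-→d16:H3→d17:-→d18:-→d19:-→d20:-→d21:H4→d22:-  best=H4
  + 79.101.96.0/20 (H2) depth=20
  + 79.96.0.0/12 (H6) depth=12

== LOOKUPS ==
["H1","H0","no-route","H6","H0","H6","H5","H4","H4","no-route","H2","H4","H2","H0","H2","H4"]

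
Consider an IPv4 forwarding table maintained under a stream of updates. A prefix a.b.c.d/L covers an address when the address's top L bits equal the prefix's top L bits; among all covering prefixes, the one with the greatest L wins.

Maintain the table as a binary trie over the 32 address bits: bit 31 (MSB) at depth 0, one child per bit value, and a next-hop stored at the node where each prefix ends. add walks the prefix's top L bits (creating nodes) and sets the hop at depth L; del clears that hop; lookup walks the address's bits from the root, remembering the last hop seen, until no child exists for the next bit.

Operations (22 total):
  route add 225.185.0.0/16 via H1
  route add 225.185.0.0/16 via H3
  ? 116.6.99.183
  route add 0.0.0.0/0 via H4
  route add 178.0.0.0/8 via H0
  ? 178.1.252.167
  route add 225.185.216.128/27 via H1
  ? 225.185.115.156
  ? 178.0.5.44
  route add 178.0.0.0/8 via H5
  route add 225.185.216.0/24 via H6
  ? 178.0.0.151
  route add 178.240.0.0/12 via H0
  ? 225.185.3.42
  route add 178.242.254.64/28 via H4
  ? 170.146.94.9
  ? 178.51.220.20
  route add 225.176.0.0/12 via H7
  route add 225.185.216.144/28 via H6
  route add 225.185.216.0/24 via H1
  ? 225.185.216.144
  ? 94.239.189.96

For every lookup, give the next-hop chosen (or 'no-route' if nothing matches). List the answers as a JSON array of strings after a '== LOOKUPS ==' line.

Trace:
  + 225.185.0.0/16 (H1) depth=16
  + 225.185.0.0/16 (H3) depth=16
  ? 116.6.99.183  path d0:-  best=no-route
  + 0.0.0.0/0 (H4) depth=0
  + 178.0.0.0/8 (H0) depth=8
  ? 178.1.252.167  path d0:H4→d1:-→d2:-→d3:-→d4:-→d5:-→d6:-→d7:-→d8:H0  best=H0
  + 225.185.216.128/27 (H1) depth=27
  ? 225.185.115.156  path d0:H4→d1:-→d2:-→d3:-→d4:-→d5:-→d6:-→d7:-→d8:-→d9:-→d10:-→d11:-→d12:-→d13:-→d14:-→d15:-→d16:H3  best=H3
  ? 178.0.5.44  path d0:H4→d1:-→d2:-→d3:-→d4:-→d5:-→d6:-→d7:-→d8:H0  best=H0
  + 178.0.0.0/8 (H5) depth=8
  + 225.185.216.0/24 (H6) depth=24
  ? 178.0.0.151  path d0:H4→d1:-→d2:-→d3:-→d4:-→d5:-→d6:-→d7:-→d8:H5  best=H5
  + 178.240.0.0/12 (H0) depth=12
  ? 225.185.3.42  path d0:H4→d1:-→d2:-→d3:-→d4:-→d5:-→d6:-→d7:-→d8:-→d9:-→d10:-→d11:-→d12:-→d13:-→d14:-→d15:-→d16:H3  best=H3
  + 178.242.254.64/28 (H4) depth=28
  ? 170.146.94.9  path d0:H4→d1:-→d2:-→d3:-  best=H4
  ? 178.51.220.20  path d0:H4→d1:-→d2:-→d3:-→d4:-→d5:-→d6:-→d7:-→d8:H5  best=H5
  + 225.176.0.0/12 (H7) depth=12
  + 225.185.216.144/28 (H6) depth=28
  + 225.185.216.0/24 (H1) depth=24
  ? 225.185.216.144  path d0:H4→d1:-→d2:-→d3:-→d4:-→d5:-→d6:-→d7:-→d8:-→d9:-→d10:-→d11:-→d12:H7→d13:-→d14:-→d15:-→d16:H3→d17:-→d18:-→d19:-→d20:-→d21:-→d22:-→d23:-→d24:H1→d25:-→d26:-→d27:H1→d28:H6  best=H6
  ? 94.239.189.96  path d0:H4  best=H4

== LOOKUPS ==
["no-route","H0","H3","H0","H5","H3","H4","H5","H6","H4"]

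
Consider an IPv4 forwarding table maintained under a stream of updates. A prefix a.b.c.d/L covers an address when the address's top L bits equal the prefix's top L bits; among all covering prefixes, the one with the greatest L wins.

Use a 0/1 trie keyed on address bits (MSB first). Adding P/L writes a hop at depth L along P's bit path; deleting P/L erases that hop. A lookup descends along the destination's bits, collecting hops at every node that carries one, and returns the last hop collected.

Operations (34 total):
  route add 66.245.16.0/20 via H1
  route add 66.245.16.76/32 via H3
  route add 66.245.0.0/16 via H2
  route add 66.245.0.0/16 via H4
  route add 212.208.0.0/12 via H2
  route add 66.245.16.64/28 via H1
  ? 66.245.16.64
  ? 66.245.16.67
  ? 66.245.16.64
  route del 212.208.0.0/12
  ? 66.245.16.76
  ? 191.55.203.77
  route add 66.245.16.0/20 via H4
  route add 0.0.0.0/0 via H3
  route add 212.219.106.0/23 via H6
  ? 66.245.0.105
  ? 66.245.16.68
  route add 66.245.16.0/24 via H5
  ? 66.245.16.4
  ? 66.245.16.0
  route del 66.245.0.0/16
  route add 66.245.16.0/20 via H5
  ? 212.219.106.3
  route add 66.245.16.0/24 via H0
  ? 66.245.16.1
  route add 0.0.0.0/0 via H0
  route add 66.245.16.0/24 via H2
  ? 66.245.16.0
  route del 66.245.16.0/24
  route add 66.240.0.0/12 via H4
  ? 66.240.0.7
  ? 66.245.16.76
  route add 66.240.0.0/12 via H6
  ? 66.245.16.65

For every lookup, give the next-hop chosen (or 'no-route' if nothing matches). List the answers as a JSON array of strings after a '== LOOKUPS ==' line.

Process each operation:
  add 66.245.16.0/20 -> H1 at depth 20
  add 66.245.16.76/32 -> H3 at depth 32
  add 66.245.0.0/16 -> H2 at depth 16
  add 66.245.0.0/16 -> H4 at depth 16
  add 212.208.0.0/12 -> H2 at depth 12
  add 66.245.16.64/28 -> H1 at depth 28
  Q 66.245.16.64: descend 0100001011110101000100000100 ; hops seen [H4,H1,H1] ; pick H1
  Q 66.245.16.67: descend 0100001011110101000100000100 ; hops seen [H4,H1,H1] ; pick H1
  Q 66.245.16.64: descend 0100001011110101000100000100 ; hops seen [H4,H1,H1] ; pick H1
  - 212.208.0.0/12 clear@12
  Q 66.245.16.76: descend 01000010111101010001000001001100 ; hops seen [H4,H1,H1,H3] ; pick H3
  Q 191.55.203.77: descend 1 ; hops seen [∅] ; pick no-route
  add 66.245.16.0/20 -> H4 at depth 20
  add 0.0.0.0/0 -> H3 at depth 0
  add 212.219.106.0/23 -> H6 at depth 23
  Q 66.245.0.105: descend 0100001011110101000 ; hops seen [H3,H4] ; pick H4
  Q 66.245.16.68: descend 0100001011110101000100000100 ; hops seen [H3,H4,H4,H1] ; pick H1
  add 66.245.16.0/24 -> H5 at depth 24
  Q 66.245.16.4: descend 0100001011110101000100000 ; hops seen [H3,H4,H4,H5] ; pick H5
  Q 66.245.16.0: descend 0100001011110101000100000 ; hops seen [H3,H4,H4,H5] ; pick H5
  - 66.245.0.0/16 clear@16
  add 66.245.16.0/20 -> H5 at depth 20
  Q 212.219.106.3: descend 11010100110110110110101 ; hops seen [H3,H6] ; pick H6
  add 66.245.16.0/24 -> H0 at depth 24
  Q 66.245.16.1: descend 0100001011110101000100000 ; hops seen [H3,H5,H0] ; pick H0
  add 0.0.0.0/0 -> H0 at depth 0
  add 66.245.16.0/24 -> H2 at depth 24
  Q 66.245.16.0: descend 0100001011110101000100000 ; hops seen [H0,H5,H2] ; pick H2
  - 66.245.16.0/24 clear@24
  add 66.240.0.0/12 -> H4 at depth 12
  Q 66.240.0.7: descend 0100001011110 ; hops seen [H0,H4] ; pick H4
  Q 66.245.16.76: descend 01000010111101010001000001001100 ; hops seen [H0,H4,H5,H1,H3] ; pick H3
  add 66.240.0.0/12 -> H6 at depth 12
  Q 66.245.16.65: descend 0100001011110101000100000100 ; hops seen [H0,H6,H5,H1] ; pick H1

== LOOKUPS ==
["H1","H1","H1","H3","no-route","H4","H1","H5","H5","H6","H0","H2","H4","H3","H1"]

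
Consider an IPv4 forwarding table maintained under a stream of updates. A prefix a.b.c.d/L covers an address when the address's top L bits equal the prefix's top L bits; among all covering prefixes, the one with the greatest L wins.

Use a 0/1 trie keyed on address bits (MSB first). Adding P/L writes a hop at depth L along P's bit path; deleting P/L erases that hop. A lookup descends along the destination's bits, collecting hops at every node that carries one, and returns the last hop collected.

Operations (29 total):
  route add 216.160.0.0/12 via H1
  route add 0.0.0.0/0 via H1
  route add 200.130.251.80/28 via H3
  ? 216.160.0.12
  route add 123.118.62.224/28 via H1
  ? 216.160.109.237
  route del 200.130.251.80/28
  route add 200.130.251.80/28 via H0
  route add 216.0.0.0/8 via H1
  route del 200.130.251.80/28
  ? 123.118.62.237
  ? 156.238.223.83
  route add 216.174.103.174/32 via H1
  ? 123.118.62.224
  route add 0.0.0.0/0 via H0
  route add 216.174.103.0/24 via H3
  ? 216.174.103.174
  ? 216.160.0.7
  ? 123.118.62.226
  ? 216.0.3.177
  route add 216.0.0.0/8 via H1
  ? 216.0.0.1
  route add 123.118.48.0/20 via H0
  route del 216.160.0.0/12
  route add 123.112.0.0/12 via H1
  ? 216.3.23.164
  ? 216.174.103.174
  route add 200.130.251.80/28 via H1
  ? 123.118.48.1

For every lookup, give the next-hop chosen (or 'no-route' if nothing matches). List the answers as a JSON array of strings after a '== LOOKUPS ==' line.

Apply in order:
  add 216.160.0.0/12 -> H1 at depth 12
  add 0.0.0.0/0 -> H1 at depth 0
  add 200.130.251.80/28 -> H3 at depth 28
  lookup 216.160.0.12: bits 110110001010 walk d0:H1→d1:-→d2:-→d3:-→d4:-→d5:-→d6:-→d7:-→d8:-→d9:-→d10:-→d11:-→d12:H1 -> H1
  add 123.118.62.224/28 -> H1 at depth 28
  lookup 216.160.109.237: bits 110110001010 walk d0:H1→d1:-→d2:-→d3:-→d4:-→d5:-→d6:-→d7:-→d8:-→d9:-→d10:-→d11:-→d12:H1 -> H1
  - 200.130.251.80/28 clear@28
  add 200.130.251.80/28 -> H0 at depth 28
  add 216.0.0.0/8 -> H1 at depth 8
  - 200.130.251.80/28 clear@28
  lookup 123.118.62.237: bits 0111101101110110001111101110 walk d0:H1→d1:-→d2:-→d3:-→d4:-→d5:-→d6:-→d7:-→d8:-→d9:-→d10:-→d11:-→d12:-→d13:-→d14:-→d15:-→d16:-→d17:-→d18:-→d19:-→d20:-→d21:-→d22:-→d23:-→d24:-→d25:-→d26:-→d27:-→d28:H1 -> H1
  lookup 156.238.223.83: bits 1 walk d0:H1→d1:- -> H1
  add 216.174.103.174/32 -> H1 at depth 32
  lookup 123.118.62.224: bits 0111101101110110001111101110 walk d0:H1→d1:-→d2:-→d3:-→d4:-→d5:-→d6:-→d7:-→d8:-→d9:-→d10:-→d11:-→d12:-→d13:-→d14:-→d15:-→d16:-→d17:-→d18:-→d19:-→d20:-→d21:-→d22:-→d23:-→d24:-→d25:-→d26:-→d27:-→d28:H1 -> H1
  add 0.0.0.0/0 -> H0 at depth 0
  add 216.174.103.0/24 -> H3 at depth 24
  lookup 216.174.103.174: bits 11011000101011100110011110101110 walk d0:H0→d1:-→d2:-→d3:-→d4:-→d5:-→d6:-→d7:-→d8:H1→d9:-→d10:-→d11:-→d12:H1→d13:-→d14:-→d15:-→d16:-→d17:-→d18:-→d19:-→d20:-→d21:-→d22:-→d23:-→d24:H3→d25:-→d26:-→d27:-→d28:-→d29:-→d30:-→d31:-→d32:H1 -> H1
  lookup 216.160.0.7: bits 110110001010 walk d0:H0→d1:-→d2:-→d3:-→d4:-→d5:-→d6:-→d7:-→d8:H1→d9:-→d10:-→d11:-→d12:H1 -> H1
  lookup 123.118.62.226: bits 0111101101110110001111101110 walk d0:H0→d1:-→d2:-→d3:-→d4:-→d5:-→d6:-→d7:-→d8:-→d9:-→d10:-→d11:-→d12:-→d13:-→d14:-→d15:-→d16:-→d17:-→d18:-→d19:-→d20:-→d21:-→d22:-→d23:-→d24:-→d25:-→d26:-→d27:-→d28:H1 -> H1
  lookup 216.0.3.177: bits 11011000 walk d0:H0→d1:-→d2:-→d3:-→d4:-→d5:-→d6:-→d7:-→d8:H1 -> H1
  add 216.0.0.0/8 -> H1 at depth 8
  lookup 216.0.0.1: bits 11011000 walk d0:H0→d1:-→d2:-→d3:-→d4:-→d5:-→d6:-→d7:-→d8:H1 -> H1
  add 123.118.48.0/20 -> H0 at depth 20
  - 216.160.0.0/12 clear@12
  add 123.112.0.0/12 -> H1 at depth 12
  lookup 216.3.23.164: bits 11011000 walk d0:H0→d1:-→d2:-→d3:-→d4:-→d5:-→d6:-→d7:-→d8:H1 -> H1
  lookup 216.174.103.174: bits 11011000101011100110011110101110 walk d0:H0→d1:-→d2:-→d3:-→d4:-→d5:-→d6:-→d7:-→d8:H1→d9:-→d10:-→d11:-→d12:-→d13:-→d14:-→d15:-→d16:-→d17:-→d18:-→d19:-→d20:-→d21:-→d22:-→d23:-→d24:H3→d25:-→d26:-→d27:-→d28:-→d29:-→d30:-→d31:-→d32:H1 -> H1
  add 200.130.251.80/28 -> H1 at depth 28
  lookup 123.118.48.1: bits 01111011011101100011 walk d0:H0→d1:-→d2:-→d3:-→d4:-→d5:-→d6:-→d7:-→d8:-→d9:-→d10:-→d11:-→d12:H1→d13:-→d14:-→d15:-→d16:-→d17:-→d18:-→d19:-→d20:H0 -> H0

== LOOKUPS ==
["H1","H1","H1","H1","H1","H1","H1","H1","H1","H1","H1","H1","H0"]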